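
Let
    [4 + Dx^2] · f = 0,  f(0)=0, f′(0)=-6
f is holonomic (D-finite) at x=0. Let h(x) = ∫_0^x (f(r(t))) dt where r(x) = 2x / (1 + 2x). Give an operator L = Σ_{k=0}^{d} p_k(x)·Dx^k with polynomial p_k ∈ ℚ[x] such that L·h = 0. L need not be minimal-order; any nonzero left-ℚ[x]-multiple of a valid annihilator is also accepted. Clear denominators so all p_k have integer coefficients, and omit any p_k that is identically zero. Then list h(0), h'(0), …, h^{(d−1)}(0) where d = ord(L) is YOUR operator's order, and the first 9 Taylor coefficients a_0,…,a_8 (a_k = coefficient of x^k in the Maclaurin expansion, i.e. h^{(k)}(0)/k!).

f: a_k = 0, -6, 0, 4, 0, -4/5, 0, 8/105, 0, …
f∘r: x↦r, Dx↦Dx/r' in L_f ⇒ L₀.
h=∫₀ˣh₀: take L = L₀·Dx.
L = 16·Dx + (4 + 24·x + 48·x^2 + 32·x^3)·Dx^2 + (1 + 8·x + 24·x^2 + 32·x^3 + 16·x^4)·Dx^3  (order 3).
h: a_k = 0, 0, -6, 8, -4, -96/5, 1376/15, -1920/7, 70688/105, …
ICs: h(0) = 0, h′(0) = 0, h′′(0) = -12.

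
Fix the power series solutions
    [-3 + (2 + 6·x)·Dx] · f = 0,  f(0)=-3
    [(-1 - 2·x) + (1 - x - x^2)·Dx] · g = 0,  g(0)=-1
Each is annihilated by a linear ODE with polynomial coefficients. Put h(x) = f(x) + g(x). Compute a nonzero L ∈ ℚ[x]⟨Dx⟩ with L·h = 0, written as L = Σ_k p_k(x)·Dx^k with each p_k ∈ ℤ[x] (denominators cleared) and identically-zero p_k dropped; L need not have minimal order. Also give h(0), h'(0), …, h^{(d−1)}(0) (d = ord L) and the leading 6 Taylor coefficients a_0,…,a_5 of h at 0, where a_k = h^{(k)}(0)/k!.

L = (33 + 117·x + 117·x^2 + 90·x^3) + (-25 - 102·x - 303·x^2 - 378·x^3 - 225·x^4)·Dx + (-2 + 22·x + 90·x^2 - 38·x^3 - 198·x^4 - 90·x^5)·Dx^2  (order 2).
h: a_k = -4, -11/2, 11/8, -129/16, 575/128, -7151/256, …
ICs: h(0) = -4, h′(0) = -11/2.

f: a_k = -3, -9/2, 27/8, -81/16, 1215/128, -5103/256, …
g: a_k = -1, -1, -2, -3, -5, -8, …
Sum ⇒ L₀ = lclm(L_f,L_g) in ℚ(x)⟨Dx⟩.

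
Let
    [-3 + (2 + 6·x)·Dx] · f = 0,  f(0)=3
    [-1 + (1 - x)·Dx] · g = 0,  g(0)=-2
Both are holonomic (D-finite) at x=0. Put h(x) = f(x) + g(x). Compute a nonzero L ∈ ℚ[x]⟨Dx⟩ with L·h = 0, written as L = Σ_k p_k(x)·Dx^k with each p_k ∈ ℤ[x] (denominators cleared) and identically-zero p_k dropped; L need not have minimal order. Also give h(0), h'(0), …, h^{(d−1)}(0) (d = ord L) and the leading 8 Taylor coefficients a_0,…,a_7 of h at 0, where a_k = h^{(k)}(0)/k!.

L = (21 + 27·x) + (-17 - 30·x - 81·x^2)·Dx + (-2 + 14·x + 42·x^2 - 54·x^3)·Dx^2  (order 2).
h: a_k = 1, 5/2, -43/8, 49/16, -1471/128, 4591/256, -47975/1024, 212417/2048, …
ICs: h(0) = 1, h′(0) = 5/2.

f: a_k = 3, 9/2, -27/8, 81/16, -1215/128, 5103/256, -45927/1024, 216513/2048, …
g: a_k = -2, -2, -2, -2, -2, -2, -2, -2, …
h₀=f+g: left-lcm gives L₀, ord ≤ 2.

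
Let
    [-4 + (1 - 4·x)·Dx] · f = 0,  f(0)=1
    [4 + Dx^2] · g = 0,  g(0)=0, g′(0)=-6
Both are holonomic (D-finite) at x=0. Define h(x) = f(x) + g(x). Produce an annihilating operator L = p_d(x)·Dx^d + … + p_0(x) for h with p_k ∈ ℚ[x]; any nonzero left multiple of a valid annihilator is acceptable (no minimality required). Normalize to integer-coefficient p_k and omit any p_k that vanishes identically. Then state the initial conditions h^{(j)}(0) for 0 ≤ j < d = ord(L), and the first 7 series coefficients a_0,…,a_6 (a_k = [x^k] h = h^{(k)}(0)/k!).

f: a_k = 1, 4, 16, 64, 256, 1024, 4096, …
g: a_k = 0, -6, 0, 4, 0, -4/5, 0, …
L₀ := lclm(L_f,L_g); ord L₀ ≤ 1+2.
L = (400 - 128·x + 256·x^2) + (-36 + 176·x - 192·x^2 + 256·x^3)·Dx + (100 - 32·x + 64·x^2)·Dx^2 + (-9 + 44·x - 48·x^2 + 64·x^3)·Dx^3  (order 3).
h: a_k = 1, -2, 16, 68, 256, 5116/5, 4096, …
ICs: h(0) = 1, h′(0) = -2, h′′(0) = 32.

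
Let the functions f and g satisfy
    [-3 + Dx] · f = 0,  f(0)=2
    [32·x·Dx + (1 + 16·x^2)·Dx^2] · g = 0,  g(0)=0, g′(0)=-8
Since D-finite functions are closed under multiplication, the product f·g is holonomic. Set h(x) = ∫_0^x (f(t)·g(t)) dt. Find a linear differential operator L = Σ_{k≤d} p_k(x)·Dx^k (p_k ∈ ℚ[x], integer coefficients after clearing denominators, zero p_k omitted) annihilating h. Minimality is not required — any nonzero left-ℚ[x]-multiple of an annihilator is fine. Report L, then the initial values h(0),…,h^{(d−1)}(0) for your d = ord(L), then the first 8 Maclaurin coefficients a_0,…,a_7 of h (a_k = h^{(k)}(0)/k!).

f: a_k = 2, 6, 9, 9, 27/4, 81/20, 81/40, 243/280, …
g: a_k = 0, -8, 0, 128/3, 0, -2048/5, 0, 32768/7, …
f·g: L₀ = L_f ⊗_s L_g, ord ≤ 1·2.
h=∫₀ˣh₀: take L = L₀·Dx.
L = (9 - 96·x + 144·x^2)·Dx + (-6 + 32·x - 96·x^2)·Dx^2 + (1 + 16·x^2)·Dx^3  (order 3).
h: a_k = 0, 0, -8, -16, 10/3, 184/5, -1223/15, -2106/7, …
ICs: h(0) = 0, h′(0) = 0, h′′(0) = -16.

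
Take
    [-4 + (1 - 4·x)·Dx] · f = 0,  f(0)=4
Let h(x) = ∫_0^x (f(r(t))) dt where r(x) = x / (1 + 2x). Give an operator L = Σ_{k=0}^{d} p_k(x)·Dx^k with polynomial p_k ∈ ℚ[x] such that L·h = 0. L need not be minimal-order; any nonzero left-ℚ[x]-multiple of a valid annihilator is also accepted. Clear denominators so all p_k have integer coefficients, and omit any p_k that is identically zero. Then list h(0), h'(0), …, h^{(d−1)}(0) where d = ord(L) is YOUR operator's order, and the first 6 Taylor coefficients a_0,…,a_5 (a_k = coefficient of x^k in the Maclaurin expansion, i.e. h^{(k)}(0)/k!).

f: a_k = 4, 16, 64, 256, 1024, 4096, …
L₀ from L_f via x↦r, Dx↦r'^{-1}Dx.
∫: right-multiply L₀ by Dx.
L = 4·Dx + (-1 + 4·x^2)·Dx^2  (order 2).
h: a_k = 0, 4, 8, 32/3, 16, 128/5, …
ICs: h(0) = 0, h′(0) = 4.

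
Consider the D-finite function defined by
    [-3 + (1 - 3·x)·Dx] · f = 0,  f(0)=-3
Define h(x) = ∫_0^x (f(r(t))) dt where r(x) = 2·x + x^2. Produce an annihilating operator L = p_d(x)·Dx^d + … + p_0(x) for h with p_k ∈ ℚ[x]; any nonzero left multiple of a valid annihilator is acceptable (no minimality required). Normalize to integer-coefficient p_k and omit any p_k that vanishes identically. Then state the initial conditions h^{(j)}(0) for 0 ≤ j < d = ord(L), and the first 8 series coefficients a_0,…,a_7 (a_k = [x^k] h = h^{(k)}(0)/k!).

f: a_k = -3, -9, -27, -81, -243, -729, -2187, -6561, …
Substitute x→r, Dx→(1/r')Dx; clear ⇒ L₀.
∫: right-multiply L₀ by Dx.
L = (6 + 6·x)·Dx + (-1 + 6·x + 3·x^2)·Dx^2  (order 2).
h: a_k = 0, -3, -9, -39, -189, -4887/5, -5265, -204201/7, …
ICs: h(0) = 0, h′(0) = -3.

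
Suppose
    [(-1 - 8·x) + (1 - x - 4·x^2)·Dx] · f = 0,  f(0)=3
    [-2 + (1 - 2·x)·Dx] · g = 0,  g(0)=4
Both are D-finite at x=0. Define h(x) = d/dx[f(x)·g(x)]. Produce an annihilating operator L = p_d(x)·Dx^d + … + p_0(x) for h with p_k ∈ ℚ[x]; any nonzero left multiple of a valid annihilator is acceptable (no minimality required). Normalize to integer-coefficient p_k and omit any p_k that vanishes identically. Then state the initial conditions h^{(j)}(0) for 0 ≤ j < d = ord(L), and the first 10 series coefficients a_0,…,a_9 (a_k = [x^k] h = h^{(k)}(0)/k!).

L = (22 - 12·x - 120·x^2 - 256·x^3 + 768·x^4) + (-3 + 5·x + 42·x^2 - 88·x^3 - 80·x^4 + 192·x^5)·Dx  (order 1).
h: a_k = 36, 264, 1116, 4368, 14820, 48600, 150444, 455712, 1341684, 3892200, …
ICs: h(0) = 36.

f: a_k = 3, 3, 15, 27, 87, 195, 543, 1323, 3495, 8787, …
g: a_k = 4, 8, 16, 32, 64, 128, 256, 512, 1024, 2048, …
Product ⇒ symmetric product L₀, ord ≤ 1.
Differentiate: ansatz ord ≤ ord L₀ ⇒ L.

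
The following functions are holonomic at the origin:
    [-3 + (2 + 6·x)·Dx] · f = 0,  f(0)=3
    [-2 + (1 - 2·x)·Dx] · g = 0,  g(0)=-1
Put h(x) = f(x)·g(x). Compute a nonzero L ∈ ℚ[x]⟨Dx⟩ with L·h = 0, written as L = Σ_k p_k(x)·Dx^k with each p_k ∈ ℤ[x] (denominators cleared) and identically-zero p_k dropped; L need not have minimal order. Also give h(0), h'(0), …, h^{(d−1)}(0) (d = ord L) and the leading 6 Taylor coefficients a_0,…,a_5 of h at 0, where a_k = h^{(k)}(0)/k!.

L = (7 + 6·x) + (-2 - 2·x + 12·x^2)·Dx  (order 1).
h: a_k = -3, -21/2, -141/8, -645/16, -9105/128, -41523/256, …
ICs: h(0) = -3.

f: a_k = 3, 9/2, -27/8, 81/16, -1215/128, 5103/256, …
g: a_k = -1, -2, -4, -8, -16, -32, …
h₀=f·g: eliminate ⇒ L₀, order ≤ 1·1.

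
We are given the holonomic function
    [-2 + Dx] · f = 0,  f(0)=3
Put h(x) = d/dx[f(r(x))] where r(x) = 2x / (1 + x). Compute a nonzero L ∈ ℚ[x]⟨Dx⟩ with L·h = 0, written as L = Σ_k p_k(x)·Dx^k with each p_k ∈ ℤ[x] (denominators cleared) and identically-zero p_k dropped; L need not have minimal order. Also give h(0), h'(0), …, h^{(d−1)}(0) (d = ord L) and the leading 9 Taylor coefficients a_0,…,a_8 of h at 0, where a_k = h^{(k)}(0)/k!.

f: a_k = 3, 6, 6, 4, 2, 4/5, 4/15, 8/105, 2/105, …
h₀=f(r): pull back L_f along r ⇒ L₀.
h₀' ⇒ L via d/dx closure of L₀.
L = (2 - 2·x) + (-1 - 2·x - x^2)·Dx  (order 1).
h: a_k = 12, 24, -12, -16, 28, -88/5, -68/15, 2528/105, -3316/105, …
ICs: h(0) = 12.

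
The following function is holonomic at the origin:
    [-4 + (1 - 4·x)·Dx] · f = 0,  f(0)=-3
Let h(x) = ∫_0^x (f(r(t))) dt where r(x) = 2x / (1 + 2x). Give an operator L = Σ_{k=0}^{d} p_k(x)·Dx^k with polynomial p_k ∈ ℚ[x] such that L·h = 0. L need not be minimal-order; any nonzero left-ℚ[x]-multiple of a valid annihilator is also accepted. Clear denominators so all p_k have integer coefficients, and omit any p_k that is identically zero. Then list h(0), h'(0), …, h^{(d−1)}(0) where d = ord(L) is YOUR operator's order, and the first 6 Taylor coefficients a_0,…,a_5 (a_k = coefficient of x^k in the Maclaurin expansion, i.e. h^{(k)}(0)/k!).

L = 8·Dx + (-1 + 4·x + 12·x^2)·Dx^2  (order 2).
h: a_k = 0, -3, -12, -48, -216, -5184/5, …
ICs: h(0) = 0, h′(0) = -3.

f: a_k = -3, -12, -48, -192, -768, -3072, …
f∘r: x↦r, Dx↦Dx/r' in L_f ⇒ L₀.
h=∫₀ˣh₀: take L = L₀·Dx.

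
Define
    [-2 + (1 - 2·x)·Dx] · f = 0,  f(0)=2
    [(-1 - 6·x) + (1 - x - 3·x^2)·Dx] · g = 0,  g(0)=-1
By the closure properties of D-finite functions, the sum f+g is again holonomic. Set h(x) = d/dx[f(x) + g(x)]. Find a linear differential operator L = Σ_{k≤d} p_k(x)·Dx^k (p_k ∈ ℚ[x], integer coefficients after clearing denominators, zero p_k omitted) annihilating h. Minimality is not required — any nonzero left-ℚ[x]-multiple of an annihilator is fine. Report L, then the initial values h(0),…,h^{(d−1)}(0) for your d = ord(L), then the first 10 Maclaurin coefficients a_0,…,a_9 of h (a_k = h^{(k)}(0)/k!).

f: a_k = 2, 4, 8, 16, 32, 64, 128, 256, 512, 1024, …
g: a_k = -1, -1, -4, -7, -19, -40, -97, -217, -508, -1159, …
Sum ⇒ L₀ = lclm(L_f,L_g) in ℚ(x)⟨Dx⟩.
Differentiate: ansatz ord ≤ ord L₀ ⇒ L.
L = (12 - 288·x + 648·x^2 - 1296·x^3 + 648·x^4) + (9 + 12·x - 126·x^2 + 540·x^3 - 1188·x^4 + 648·x^5)·Dx + (-2 + 15·x - 52·x^2 + 78·x^3 + 27·x^4 - 180·x^5 + 108·x^6)·Dx^2  (order 2).
h: a_k = 3, 8, 27, 52, 120, 186, 273, 32, -1215, -6350, …
ICs: h(0) = 3, h′(0) = 8.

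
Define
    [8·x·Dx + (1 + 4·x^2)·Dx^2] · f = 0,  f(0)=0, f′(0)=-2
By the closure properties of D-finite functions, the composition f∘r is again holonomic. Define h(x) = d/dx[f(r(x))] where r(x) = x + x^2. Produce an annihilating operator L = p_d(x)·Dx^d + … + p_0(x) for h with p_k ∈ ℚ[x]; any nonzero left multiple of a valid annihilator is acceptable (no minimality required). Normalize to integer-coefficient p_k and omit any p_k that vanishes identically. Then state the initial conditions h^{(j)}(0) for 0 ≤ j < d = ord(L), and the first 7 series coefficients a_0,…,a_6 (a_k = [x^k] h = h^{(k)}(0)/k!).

f: a_k = 0, -2, 0, 8/3, 0, -32/5, 0, …
f∘r: x↦r, Dx↦Dx/r' in L_f ⇒ L₀.
Derive L from L₀ (diff closure).
L = (-2 + 8·x + 32·x^2 + 48·x^3 + 24·x^4) + (1 + 2·x + 4·x^2 + 16·x^3 + 20·x^4 + 8·x^5)·Dx  (order 1).
h: a_k = -2, -4, 8, 32, 8, -176, -320, …
ICs: h(0) = -2.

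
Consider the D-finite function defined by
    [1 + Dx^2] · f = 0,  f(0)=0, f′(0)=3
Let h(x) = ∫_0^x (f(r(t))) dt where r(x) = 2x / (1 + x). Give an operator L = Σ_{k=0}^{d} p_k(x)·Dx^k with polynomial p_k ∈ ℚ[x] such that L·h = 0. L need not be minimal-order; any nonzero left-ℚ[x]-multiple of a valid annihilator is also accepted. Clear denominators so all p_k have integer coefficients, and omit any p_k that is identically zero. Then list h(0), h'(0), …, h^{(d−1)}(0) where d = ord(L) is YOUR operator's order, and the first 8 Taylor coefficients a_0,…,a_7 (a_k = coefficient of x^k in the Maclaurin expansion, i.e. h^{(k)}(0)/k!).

f: a_k = 0, 3, 0, -1/2, 0, 1/40, 0, -1/1680, …
Change of var in L_f (x↦r) gives L₀.
∫: right-multiply L₀ by Dx.
L = 4·Dx + (2 + 6·x + 6·x^2 + 2·x^3)·Dx^2 + (1 + 4·x + 6·x^2 + 4·x^3 + x^4)·Dx^3  (order 3).
h: a_k = 0, 0, 3, -2, 1/2, 6/5, -43/15, 30/7, …
ICs: h(0) = 0, h′(0) = 0, h′′(0) = 6.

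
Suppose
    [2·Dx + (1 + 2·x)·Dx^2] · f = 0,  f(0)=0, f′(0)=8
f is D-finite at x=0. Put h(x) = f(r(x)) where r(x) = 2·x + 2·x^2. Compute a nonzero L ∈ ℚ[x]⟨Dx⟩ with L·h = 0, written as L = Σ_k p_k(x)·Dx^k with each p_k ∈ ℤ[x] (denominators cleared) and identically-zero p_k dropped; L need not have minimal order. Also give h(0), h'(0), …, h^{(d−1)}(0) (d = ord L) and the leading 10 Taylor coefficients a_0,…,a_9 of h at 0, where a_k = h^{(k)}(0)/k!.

L = 2·Dx + (1 + 2·x)·Dx^2  (order 2).
h: a_k = 0, 16, -16, 64/3, -32, 256/5, -256/3, 1024/7, -256, 4096/9, …
ICs: h(0) = 0, h′(0) = 16.

f: a_k = 0, 8, -8, 32/3, -16, 128/5, -128/3, 512/7, -128, 2048/9, …
f∘r: x↦r, Dx↦Dx/r' in L_f ⇒ L₀.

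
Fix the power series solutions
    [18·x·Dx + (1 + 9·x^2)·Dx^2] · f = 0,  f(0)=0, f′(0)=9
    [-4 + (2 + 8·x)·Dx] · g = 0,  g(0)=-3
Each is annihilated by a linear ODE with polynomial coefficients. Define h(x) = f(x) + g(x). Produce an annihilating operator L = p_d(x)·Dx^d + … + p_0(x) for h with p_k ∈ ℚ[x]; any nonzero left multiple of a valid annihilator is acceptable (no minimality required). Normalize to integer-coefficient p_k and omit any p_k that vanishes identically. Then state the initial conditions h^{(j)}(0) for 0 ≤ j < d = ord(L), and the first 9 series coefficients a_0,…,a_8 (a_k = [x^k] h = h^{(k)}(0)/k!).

f: a_k = 0, 9, 0, -27, 0, 729/5, 0, -6561/7, 0, …
g: a_k = -3, -6, 6, -12, 30, -84, 252, -792, 2574, …
h₀=f+g: left-lcm gives L₀, ord ≤ 3.
L = (-36 - 360·x + 972·x^2 + 1944·x^3)·Dx + (-30 - 144·x - 18·x^2 + 3888·x^3 + 6804·x^4)·Dx^2 + (-2 + 10·x + 108·x^2 + 306·x^3 + 1134·x^4 + 1944·x^5)·Dx^3  (order 3).
h: a_k = -3, 3, 6, -39, 30, 309/5, 252, -12105/7, 2574, …
ICs: h(0) = -3, h′(0) = 3, h′′(0) = 12.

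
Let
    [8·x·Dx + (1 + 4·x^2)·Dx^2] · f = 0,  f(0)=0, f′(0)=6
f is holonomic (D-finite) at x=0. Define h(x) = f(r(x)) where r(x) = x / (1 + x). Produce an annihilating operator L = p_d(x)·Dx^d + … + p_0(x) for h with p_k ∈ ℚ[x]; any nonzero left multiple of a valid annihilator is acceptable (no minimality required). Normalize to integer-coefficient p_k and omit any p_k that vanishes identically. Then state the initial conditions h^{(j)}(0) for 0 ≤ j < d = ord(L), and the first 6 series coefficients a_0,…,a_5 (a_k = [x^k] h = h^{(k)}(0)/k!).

f: a_k = 0, 6, 0, -8, 0, 96/5, …
L₀ from L_f via x↦r, Dx↦r'^{-1}Dx.
L = (2 + 10·x)·Dx + (1 + 2·x + 5·x^2)·Dx^2  (order 2).
h: a_k = 0, 6, -6, -2, 18, -114/5, …
ICs: h(0) = 0, h′(0) = 6.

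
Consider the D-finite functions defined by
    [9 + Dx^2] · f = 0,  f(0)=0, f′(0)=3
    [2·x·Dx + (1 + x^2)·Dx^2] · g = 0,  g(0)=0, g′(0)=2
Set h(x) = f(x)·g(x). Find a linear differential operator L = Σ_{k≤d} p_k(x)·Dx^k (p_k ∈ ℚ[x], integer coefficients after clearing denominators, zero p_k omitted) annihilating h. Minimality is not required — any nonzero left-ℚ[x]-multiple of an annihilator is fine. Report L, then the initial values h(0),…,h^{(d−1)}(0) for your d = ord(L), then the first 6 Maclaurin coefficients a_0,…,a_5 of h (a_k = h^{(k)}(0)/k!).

f: a_k = 0, 3, 0, -9/2, 0, 81/40, …
g: a_k = 0, 2, 0, -2/3, 0, 2/5, …
L₀ := L_f ⊗_s L_g (sym. prod.), ord ≤ 4.
L = (1170 + 3834·x^2 + 4779·x^4 + 2916·x^6 + 729·x^8) + (396·x + 1044·x^3 + 972·x^5 + 324·x^7)·Dx + (220 + 768·x^2 + 1026·x^4 + 648·x^6 + 162·x^8)·Dx^2 + (44·x + 116·x^3 + 108·x^5 + 36·x^7)·Dx^3 + (10 + 38·x^2 + 55·x^4 + 36·x^6 + 9·x^8)·Dx^4  (order 4).
h: a_k = 0, 0, 6, 0, -11, 0, …
ICs: h(0) = 0, h′(0) = 0, h′′(0) = 12, h′′′(0) = 0.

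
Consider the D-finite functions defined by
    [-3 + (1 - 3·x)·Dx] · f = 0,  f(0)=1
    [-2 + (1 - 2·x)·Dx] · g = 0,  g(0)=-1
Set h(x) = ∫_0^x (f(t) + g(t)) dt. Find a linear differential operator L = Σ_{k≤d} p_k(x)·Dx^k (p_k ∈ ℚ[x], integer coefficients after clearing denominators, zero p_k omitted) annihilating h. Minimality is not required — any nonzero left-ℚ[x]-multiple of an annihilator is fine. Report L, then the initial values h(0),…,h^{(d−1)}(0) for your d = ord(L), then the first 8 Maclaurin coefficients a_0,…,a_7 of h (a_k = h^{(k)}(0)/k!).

L = -12·Dx + (10 - 24·x)·Dx^2 + (-1 + 5·x - 6·x^2)·Dx^3  (order 3).
h: a_k = 0, 0, 1/2, 5/3, 19/4, 13, 211/6, 95, …
ICs: h(0) = 0, h′(0) = 0, h′′(0) = 1.

f: a_k = 1, 3, 9, 27, 81, 243, 729, 2187, …
g: a_k = -1, -2, -4, -8, -16, -32, -64, -128, …
h₀=f+g: left-lcm gives L₀, ord ≤ 2.
Integrate: L := L₀·Dx.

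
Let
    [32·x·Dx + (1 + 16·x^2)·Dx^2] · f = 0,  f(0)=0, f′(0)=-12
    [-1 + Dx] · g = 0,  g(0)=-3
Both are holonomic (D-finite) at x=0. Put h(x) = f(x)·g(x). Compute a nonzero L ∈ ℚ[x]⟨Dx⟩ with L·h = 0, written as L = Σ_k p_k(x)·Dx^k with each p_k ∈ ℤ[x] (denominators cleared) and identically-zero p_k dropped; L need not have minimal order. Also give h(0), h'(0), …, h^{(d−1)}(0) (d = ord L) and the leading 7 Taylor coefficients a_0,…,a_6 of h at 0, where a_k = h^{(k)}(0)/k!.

L = (1 - 32·x + 16·x^2) + (-2 + 32·x - 32·x^2)·Dx + (1 + 16·x^2)·Dx^2  (order 2).
h: a_k = 0, 36, 36, -174, -186, 17487/10, 3623/2, …
ICs: h(0) = 0, h′(0) = 36.

f: a_k = 0, -12, 0, 64, 0, -3072/5, 0, …
g: a_k = -3, -3, -3/2, -1/2, -1/8, -1/40, -1/240, …
h₀=f·g: eliminate ⇒ L₀, order ≤ 2·1.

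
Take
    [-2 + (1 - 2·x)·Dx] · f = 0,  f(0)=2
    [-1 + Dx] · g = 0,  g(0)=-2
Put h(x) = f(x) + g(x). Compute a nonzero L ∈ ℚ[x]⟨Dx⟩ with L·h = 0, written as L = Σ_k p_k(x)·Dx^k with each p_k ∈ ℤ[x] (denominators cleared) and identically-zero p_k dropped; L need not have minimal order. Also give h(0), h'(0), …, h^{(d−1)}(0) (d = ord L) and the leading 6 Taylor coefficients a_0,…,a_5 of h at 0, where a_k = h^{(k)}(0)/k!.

f: a_k = 2, 4, 8, 16, 32, 64, …
g: a_k = -2, -2, -1, -1/3, -1/12, -1/60, …
Weyl lclm of L_f,L_g ⇒ L₀ (ord ≤ 2).
L = (-6 - 4·x) + (7 + 4·x - 4·x^2)·Dx + (-1 + 4·x^2)·Dx^2  (order 2).
h: a_k = 0, 2, 7, 47/3, 383/12, 3839/60, …
ICs: h(0) = 0, h′(0) = 2.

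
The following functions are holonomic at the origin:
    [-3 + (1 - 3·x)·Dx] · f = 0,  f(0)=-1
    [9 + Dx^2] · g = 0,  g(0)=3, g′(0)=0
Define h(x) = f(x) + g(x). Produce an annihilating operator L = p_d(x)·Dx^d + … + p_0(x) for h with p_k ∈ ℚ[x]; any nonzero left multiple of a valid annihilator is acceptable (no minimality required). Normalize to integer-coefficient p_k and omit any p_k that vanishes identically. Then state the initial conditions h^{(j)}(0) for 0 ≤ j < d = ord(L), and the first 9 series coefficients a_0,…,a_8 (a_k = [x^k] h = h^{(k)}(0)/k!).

f: a_k = -1, -3, -9, -27, -81, -243, -729, -2187, -6561, …
g: a_k = 3, 0, -27/2, 0, 81/8, 0, -243/80, 0, 2187/4480, …
f+g: L₀ = lclm(L_f,L_g), ord ≤ 1+2.
L = (63 - 54·x + 81·x^2) + (-9 + 45·x - 81·x^2 + 81·x^3)·Dx + (7 - 6·x + 9·x^2)·Dx^2 + (-1 + 5·x - 9·x^2 + 9·x^3)·Dx^3  (order 3).
h: a_k = 2, -3, -45/2, -27, -567/8, -243, -58563/80, -2187, -29391093/4480, …
ICs: h(0) = 2, h′(0) = -3, h′′(0) = -45.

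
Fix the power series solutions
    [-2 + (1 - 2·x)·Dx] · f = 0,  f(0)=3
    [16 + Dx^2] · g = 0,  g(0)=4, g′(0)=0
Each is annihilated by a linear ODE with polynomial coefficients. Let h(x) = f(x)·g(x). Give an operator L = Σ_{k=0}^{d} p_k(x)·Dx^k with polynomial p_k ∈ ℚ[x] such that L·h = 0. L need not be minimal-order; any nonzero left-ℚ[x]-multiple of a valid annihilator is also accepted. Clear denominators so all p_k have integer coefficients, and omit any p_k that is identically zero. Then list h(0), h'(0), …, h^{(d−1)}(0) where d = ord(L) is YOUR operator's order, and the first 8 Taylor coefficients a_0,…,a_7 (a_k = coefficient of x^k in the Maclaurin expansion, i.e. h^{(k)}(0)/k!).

L = (-16 + 32·x) + 4·Dx + (-1 + 2·x)·Dx^2  (order 2).
h: a_k = 12, 24, -48, -96, -64, -128, -4864/15, -9728/15, …
ICs: h(0) = 12, h′(0) = 24.

f: a_k = 3, 6, 12, 24, 48, 96, 192, 384, …
g: a_k = 4, 0, -32, 0, 128/3, 0, -1024/45, 0, …
f·g: L₀ = L_f ⊗_s L_g, ord ≤ 1·2.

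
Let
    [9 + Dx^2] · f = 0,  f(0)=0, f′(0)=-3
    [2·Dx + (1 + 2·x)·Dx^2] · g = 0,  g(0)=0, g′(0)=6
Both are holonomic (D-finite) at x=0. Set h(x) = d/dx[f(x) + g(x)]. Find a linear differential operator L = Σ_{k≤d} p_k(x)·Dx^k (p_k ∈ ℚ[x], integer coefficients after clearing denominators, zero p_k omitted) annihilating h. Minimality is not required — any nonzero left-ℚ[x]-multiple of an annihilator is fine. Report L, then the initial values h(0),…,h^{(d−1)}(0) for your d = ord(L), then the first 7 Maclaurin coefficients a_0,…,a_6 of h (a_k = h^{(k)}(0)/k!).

L = (594 + 648·x + 648·x^2) + (153 + 630·x + 972·x^2 + 648·x^3)·Dx + (66 + 72·x + 72·x^2)·Dx^2 + (17 + 70·x + 108·x^2 + 72·x^3)·Dx^3  (order 3).
h: a_k = 3, -12, 75/2, -48, 687/8, -192, 30963/80, …
ICs: h(0) = 3, h′(0) = -12, h′′(0) = 75.

f: a_k = 0, -3, 0, 9/2, 0, -81/40, 0, …
g: a_k = 0, 6, -6, 8, -12, 96/5, -32, …
f+g: L₀ = lclm(L_f,L_g), ord ≤ 2+2.
h₀' ⇒ L via d/dx closure of L₀.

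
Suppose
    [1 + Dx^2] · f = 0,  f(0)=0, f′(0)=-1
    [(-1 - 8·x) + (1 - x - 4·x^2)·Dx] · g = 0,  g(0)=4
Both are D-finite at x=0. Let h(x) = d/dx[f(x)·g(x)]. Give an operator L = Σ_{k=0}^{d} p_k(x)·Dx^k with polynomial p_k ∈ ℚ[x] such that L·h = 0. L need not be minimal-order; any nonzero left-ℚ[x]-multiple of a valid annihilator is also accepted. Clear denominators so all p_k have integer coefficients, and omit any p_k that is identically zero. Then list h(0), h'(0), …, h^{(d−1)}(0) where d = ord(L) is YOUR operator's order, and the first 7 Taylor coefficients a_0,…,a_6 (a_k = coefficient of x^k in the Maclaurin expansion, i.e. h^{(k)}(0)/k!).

L = (159 - 2·x - 7·x^2 + 8·x^3 + 16·x^4) + (22 + 178·x + 24·x^2 + 64·x^3)·Dx + (-7 + 6·x + 25·x^2 + 8·x^3 + 16·x^4)·Dx^2  (order 2).
h: a_k = -4, -8, -58, -424/3, -1127/2, -7621/5, -888089/180, …
ICs: h(0) = -4, h′(0) = -8.

f: a_k = 0, -1, 0, 1/6, 0, -1/120, 0, …
g: a_k = 4, 4, 20, 36, 116, 260, 724, …
Sym-product of L_f,L_g gives L₀ (≤ ord 2).
h₀' ⇒ L via d/dx closure of L₀.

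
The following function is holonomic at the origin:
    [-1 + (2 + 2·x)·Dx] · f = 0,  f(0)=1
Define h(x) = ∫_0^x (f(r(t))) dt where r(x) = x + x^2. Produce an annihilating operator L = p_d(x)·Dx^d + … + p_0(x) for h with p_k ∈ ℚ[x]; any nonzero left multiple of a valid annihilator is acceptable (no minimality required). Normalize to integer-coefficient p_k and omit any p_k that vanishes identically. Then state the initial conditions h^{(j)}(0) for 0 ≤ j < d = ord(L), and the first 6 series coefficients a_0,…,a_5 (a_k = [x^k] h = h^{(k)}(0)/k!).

f: a_k = 1, 1/2, -1/8, 1/16, -5/128, 7/256, …
f∘r: x↦r, Dx↦Dx/r' in L_f ⇒ L₀.
∫: right-multiply L₀ by Dx.
L = (-1 - 2·x)·Dx + (2 + 2·x + 2·x^2)·Dx^2  (order 2).
h: a_k = 0, 1, 1/4, 1/8, -3/64, 3/640, …
ICs: h(0) = 0, h′(0) = 1.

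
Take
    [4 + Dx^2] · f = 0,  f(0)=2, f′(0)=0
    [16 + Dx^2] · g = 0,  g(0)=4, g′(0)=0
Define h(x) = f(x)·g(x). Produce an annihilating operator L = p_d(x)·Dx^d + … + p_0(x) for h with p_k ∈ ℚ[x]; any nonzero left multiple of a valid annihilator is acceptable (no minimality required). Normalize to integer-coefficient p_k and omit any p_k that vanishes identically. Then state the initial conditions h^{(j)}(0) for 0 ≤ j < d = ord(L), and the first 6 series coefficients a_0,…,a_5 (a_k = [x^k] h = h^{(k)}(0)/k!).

f: a_k = 2, 0, -4, 0, 4/3, 0, …
g: a_k = 4, 0, -32, 0, 128/3, 0, …
f·g: L₀ = L_f ⊗_s L_g, ord ≤ 2·2.
L = 144 + 40·Dx^2 + Dx^4  (order 4).
h: a_k = 8, 0, -80, 0, 656/3, 0, …
ICs: h(0) = 8, h′(0) = 0, h′′(0) = -160, h′′′(0) = 0.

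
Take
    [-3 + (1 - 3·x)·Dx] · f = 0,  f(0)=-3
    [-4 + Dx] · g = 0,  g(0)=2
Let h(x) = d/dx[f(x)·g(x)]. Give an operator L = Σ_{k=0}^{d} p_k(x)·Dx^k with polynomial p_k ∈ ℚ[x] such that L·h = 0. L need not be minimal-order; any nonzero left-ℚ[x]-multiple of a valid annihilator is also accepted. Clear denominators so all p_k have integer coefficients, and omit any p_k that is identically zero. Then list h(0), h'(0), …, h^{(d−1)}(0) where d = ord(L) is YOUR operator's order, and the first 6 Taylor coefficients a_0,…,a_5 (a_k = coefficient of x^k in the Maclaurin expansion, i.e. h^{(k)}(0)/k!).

L = (58 - 168·x + 144·x^2) + (-7 + 33·x - 36·x^2)·Dx  (order 1).
h: a_k = -42, -348, -1758, -7288, -27586, -497572/5, …
ICs: h(0) = -42.

f: a_k = -3, -9, -27, -81, -243, -729, …
g: a_k = 2, 8, 16, 64/3, 64/3, 256/15, …
f·g: L₀ = L_f ⊗_s L_g, ord ≤ 1·1.
h₀' ⇒ L via d/dx closure of L₀.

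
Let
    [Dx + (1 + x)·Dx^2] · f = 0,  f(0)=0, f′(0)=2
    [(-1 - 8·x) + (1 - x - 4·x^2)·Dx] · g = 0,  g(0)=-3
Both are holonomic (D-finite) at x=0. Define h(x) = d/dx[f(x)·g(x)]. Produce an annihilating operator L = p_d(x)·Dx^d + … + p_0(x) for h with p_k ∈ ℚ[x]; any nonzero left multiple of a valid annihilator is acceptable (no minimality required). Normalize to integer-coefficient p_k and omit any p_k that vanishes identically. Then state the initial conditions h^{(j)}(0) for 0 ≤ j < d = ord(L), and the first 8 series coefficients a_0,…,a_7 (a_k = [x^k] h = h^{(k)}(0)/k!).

f: a_k = 0, 2, -1, 2/3, -1/2, 2/5, -1/3, 2/7, …
g: a_k = -3, -3, -15, -27, -87, -195, -543, -1323, …
Product ⇒ symmetric product L₀, ord ≤ 2.
h=h₀': d/dx-closure on L₀ ⇒ L.
L = (236 + 648·x + 576·x^2) + (25 + 277·x + 672·x^2 + 448·x^3)·Dx + (-9 - 16·x + 45·x^2 + 116·x^3 + 64·x^4)·Dx^2  (order 2).
h: a_k = -6, -6, -87, -158, -1567/2, -9411/5, -13179/2, -614714/35, …
ICs: h(0) = -6, h′(0) = -6.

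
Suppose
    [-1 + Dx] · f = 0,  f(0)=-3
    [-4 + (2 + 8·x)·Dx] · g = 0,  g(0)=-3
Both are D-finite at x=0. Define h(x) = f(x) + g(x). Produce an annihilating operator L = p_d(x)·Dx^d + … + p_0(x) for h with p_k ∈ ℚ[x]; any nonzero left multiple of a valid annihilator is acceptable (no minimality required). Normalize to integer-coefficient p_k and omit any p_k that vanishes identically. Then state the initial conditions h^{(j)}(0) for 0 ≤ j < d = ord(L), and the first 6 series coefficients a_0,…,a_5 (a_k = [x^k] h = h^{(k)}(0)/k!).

L = (6 + 8·x) + (-5 - 8·x - 16·x^2)·Dx + (-1 + 16·x^2)·Dx^2  (order 2).
h: a_k = -6, -9, 9/2, -25/2, 239/8, -3361/40, …
ICs: h(0) = -6, h′(0) = -9.

f: a_k = -3, -3, -3/2, -1/2, -1/8, -1/40, …
g: a_k = -3, -6, 6, -12, 30, -84, …
f+g: L₀ = lclm(L_f,L_g), ord ≤ 1+1.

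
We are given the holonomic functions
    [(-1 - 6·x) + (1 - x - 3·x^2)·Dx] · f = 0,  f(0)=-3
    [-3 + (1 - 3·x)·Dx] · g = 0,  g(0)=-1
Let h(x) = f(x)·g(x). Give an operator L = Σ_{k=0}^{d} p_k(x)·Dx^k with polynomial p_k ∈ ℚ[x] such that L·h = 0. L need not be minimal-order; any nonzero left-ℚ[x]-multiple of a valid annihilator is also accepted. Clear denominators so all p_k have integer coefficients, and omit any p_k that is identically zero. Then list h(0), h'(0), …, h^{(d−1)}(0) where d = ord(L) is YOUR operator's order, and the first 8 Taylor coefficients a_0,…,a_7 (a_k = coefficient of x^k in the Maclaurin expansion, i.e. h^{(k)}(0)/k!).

L = (-4 + 27·x^2) + (1 - 4·x + 9·x^3)·Dx  (order 1).
h: a_k = 3, 12, 48, 165, 552, 1776, 5619, 17508, …
ICs: h(0) = 3.

f: a_k = -3, -3, -12, -21, -57, -120, -291, -651, …
g: a_k = -1, -3, -9, -27, -81, -243, -729, -2187, …
h₀=f·g: eliminate ⇒ L₀, order ≤ 1·1.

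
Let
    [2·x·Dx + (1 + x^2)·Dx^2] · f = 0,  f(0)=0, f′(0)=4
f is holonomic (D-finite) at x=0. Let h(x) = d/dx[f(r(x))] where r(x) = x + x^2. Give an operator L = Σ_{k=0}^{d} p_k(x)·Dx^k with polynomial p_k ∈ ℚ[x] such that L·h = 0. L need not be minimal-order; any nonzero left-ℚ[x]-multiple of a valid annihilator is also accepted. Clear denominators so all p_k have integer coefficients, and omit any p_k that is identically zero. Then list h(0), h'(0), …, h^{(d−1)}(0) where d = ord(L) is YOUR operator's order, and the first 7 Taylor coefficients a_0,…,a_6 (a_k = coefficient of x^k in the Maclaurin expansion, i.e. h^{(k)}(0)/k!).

f: a_k = 0, 4, 0, -4/3, 0, 4/5, 0, …
Substitute x→r, Dx→(1/r')Dx; clear ⇒ L₀.
Derive L from L₀ (diff closure).
L = (-2 + 2·x + 8·x^2 + 12·x^3 + 6·x^4) + (1 + 2·x + x^2 + 4·x^3 + 5·x^4 + 2·x^5)·Dx  (order 1).
h: a_k = 4, 8, -4, -16, -16, 16, 52, …
ICs: h(0) = 4.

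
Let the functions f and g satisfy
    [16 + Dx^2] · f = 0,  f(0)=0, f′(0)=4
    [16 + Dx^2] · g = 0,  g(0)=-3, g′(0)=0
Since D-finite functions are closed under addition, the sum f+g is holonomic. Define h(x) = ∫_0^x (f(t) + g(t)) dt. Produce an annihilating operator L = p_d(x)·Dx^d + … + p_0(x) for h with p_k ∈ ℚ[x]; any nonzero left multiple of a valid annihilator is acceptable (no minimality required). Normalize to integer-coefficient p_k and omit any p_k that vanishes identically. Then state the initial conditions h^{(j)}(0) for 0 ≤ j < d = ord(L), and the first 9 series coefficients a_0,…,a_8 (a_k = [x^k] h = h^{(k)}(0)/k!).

L = 16·Dx + Dx^3  (order 3).
h: a_k = 0, -3, 2, 8, -8/3, -32/5, 64/45, 256/105, -128/315, …
ICs: h(0) = 0, h′(0) = -3, h′′(0) = 4.

f: a_k = 0, 4, 0, -32/3, 0, 128/15, 0, -1024/315, 0, …
g: a_k = -3, 0, 24, 0, -32, 0, 256/15, 0, -512/105, …
Weyl lclm of L_f,L_g ⇒ L₀ (ord ≤ 4).
Integrate: L := L₀·Dx.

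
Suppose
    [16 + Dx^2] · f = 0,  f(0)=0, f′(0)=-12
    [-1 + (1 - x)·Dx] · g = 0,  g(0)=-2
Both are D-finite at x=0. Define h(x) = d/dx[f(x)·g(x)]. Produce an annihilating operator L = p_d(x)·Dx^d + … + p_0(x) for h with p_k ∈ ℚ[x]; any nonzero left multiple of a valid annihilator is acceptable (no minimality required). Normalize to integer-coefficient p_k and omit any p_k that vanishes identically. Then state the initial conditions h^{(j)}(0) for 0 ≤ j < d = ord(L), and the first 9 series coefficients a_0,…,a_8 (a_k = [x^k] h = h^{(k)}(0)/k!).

L = (14 - 32·x + 16·x^2) + (-2 + 2·x)·Dx + (1 - 2·x + x^2)·Dx^2  (order 2).
h: a_k = 24, 48, -120, -160, 56, 336/5, -872/15, -6976/105, -536/15, …
ICs: h(0) = 24, h′(0) = 48.

f: a_k = 0, -12, 0, 32, 0, -128/5, 0, 1024/105, 0, …
g: a_k = -2, -2, -2, -2, -2, -2, -2, -2, -2, …
L₀ := L_f ⊗_s L_g (sym. prod.), ord ≤ 2.
h=h₀': d/dx-closure on L₀ ⇒ L.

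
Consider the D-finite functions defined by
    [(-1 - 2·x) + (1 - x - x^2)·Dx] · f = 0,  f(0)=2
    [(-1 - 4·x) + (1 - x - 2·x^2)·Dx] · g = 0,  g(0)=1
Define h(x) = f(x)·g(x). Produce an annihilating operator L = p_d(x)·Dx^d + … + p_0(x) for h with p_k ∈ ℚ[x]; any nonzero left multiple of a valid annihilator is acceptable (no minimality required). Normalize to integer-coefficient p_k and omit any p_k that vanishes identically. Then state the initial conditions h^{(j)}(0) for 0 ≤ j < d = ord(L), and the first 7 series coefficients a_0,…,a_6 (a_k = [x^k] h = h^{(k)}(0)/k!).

f: a_k = 2, 2, 4, 6, 10, 16, 26, …
g: a_k = 1, 1, 3, 5, 11, 21, 43, …
h₀=f·g: eliminate ⇒ L₀, order ≤ 1·1.
L = (-2 - 4·x + 9·x^2 + 8·x^3) + (1 - 2·x - 2·x^2 + 3·x^3 + 2·x^4)·Dx  (order 1).
h: a_k = 2, 4, 12, 26, 60, 128, 274, …
ICs: h(0) = 2.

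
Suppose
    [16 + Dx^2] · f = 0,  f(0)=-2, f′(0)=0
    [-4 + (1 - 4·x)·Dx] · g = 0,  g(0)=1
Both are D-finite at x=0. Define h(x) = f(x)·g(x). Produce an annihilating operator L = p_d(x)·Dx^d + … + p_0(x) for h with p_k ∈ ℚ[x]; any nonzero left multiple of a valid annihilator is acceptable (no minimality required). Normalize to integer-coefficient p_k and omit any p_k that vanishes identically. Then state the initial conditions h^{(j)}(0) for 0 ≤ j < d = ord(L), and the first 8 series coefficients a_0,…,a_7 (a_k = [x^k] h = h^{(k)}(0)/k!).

L = (-16 + 64·x) + 8·Dx + (-1 + 4·x)·Dx^2  (order 2).
h: a_k = -2, -8, -16, -64, -832/3, -3328/3, -199168/45, -796672/45, …
ICs: h(0) = -2, h′(0) = -8.

f: a_k = -2, 0, 16, 0, -64/3, 0, 512/45, 0, …
g: a_k = 1, 4, 16, 64, 256, 1024, 4096, 16384, …
Product ⇒ symmetric product L₀, ord ≤ 2.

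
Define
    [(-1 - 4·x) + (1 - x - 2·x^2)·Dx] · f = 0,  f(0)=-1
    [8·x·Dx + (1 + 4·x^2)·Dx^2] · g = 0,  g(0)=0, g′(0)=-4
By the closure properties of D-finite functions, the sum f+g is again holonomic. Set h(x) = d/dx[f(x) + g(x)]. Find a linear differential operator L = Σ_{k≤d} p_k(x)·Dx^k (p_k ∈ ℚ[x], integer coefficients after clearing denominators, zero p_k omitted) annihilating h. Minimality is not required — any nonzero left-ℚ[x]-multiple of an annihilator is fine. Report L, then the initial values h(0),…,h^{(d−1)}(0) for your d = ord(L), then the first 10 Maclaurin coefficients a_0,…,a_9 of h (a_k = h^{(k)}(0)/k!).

f: a_k = -1, -1, -3, -5, -11, -21, -43, -85, -171, -341, …
g: a_k = 0, -4, 0, 16/3, 0, -64/5, 0, 256/7, 0, -1024/9, …
h₀=f+g: left-lcm gives L₀, ord ≤ 3.
h₀' ⇒ L via d/dx closure of L₀.
L = (-24 + 96·x + 864·x^2 + 1536·x^3 + 3264·x^4 + 768·x^6) + (19 + 80·x + 100·x^2 + 544·x^3 + 1424·x^4 + 2368·x^5 + 192·x^6 + 768·x^7)·Dx + (-3 - 7·x - 32·x^2 + 28·x^3 - 24·x^4 + 240·x^5 + 256·x^6 + 64·x^7 + 128·x^8)·Dx^2  (order 2).
h: a_k = -5, -6, 1, -44, -169, -258, -339, -1368, -4093, -6830, …
ICs: h(0) = -5, h′(0) = -6.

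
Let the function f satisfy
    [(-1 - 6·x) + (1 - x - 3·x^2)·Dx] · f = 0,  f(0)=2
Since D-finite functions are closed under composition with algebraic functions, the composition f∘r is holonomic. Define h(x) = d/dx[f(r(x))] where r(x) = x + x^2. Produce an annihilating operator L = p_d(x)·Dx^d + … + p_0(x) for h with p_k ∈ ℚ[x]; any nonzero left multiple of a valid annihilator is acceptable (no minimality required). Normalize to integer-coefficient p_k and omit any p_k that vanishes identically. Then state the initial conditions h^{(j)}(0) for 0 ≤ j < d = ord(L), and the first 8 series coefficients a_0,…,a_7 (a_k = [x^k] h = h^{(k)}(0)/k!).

L = (10 + 60·x + 168·x^2 + 396·x^3 + 648·x^4 + 540·x^5 + 180·x^6) + (-1 - 7·x - 6·x^2 + 44·x^3 + 135·x^4 + 180·x^5 + 126·x^6 + 36·x^7)·Dx  (order 1).
h: a_k = 2, 20, 90, 352, 1370, 5016, 17850, 62416, …
ICs: h(0) = 2.

f: a_k = 2, 2, 8, 14, 38, 80, 194, 434, …
L₀ from L_f via x↦r, Dx↦r'^{-1}Dx.
h₀' ⇒ L via d/dx closure of L₀.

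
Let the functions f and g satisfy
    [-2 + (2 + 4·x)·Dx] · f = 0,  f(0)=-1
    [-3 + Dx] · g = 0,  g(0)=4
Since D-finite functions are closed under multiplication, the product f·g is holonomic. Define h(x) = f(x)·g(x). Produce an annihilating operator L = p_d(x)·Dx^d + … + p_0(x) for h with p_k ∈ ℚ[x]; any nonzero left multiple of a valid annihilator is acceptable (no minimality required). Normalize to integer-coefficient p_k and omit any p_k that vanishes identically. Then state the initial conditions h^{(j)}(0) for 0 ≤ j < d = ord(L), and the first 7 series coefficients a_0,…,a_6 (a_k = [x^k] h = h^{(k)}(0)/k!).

L = (-4 - 6·x) + (1 + 2·x)·Dx  (order 1).
h: a_k = -4, -16, -28, -32, -26, -88/5, -42/5, …
ICs: h(0) = -4.

f: a_k = -1, -1, 1/2, -1/2, 5/8, -7/8, 21/16, …
g: a_k = 4, 12, 18, 18, 27/2, 81/10, 81/20, …
L₀ := L_f ⊗_s L_g (sym. prod.), ord ≤ 1.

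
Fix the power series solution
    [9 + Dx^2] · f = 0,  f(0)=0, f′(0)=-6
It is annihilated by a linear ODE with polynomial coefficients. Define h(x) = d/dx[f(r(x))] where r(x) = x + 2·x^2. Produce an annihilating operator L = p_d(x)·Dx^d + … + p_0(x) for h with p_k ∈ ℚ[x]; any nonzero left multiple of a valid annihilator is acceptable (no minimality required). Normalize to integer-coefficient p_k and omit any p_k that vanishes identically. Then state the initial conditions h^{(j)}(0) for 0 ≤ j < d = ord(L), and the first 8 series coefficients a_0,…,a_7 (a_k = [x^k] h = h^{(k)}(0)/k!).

L = (57 + 144·x + 864·x^2 + 2304·x^3 + 2304·x^4) + (-12 - 48·x)·Dx + (1 + 8·x + 16·x^2)·Dx^2  (order 2).
h: a_k = -6, -24, 27, 216, 2079/4, 189, -45117/40, -12474/5, …
ICs: h(0) = -6, h′(0) = -24.

f: a_k = 0, -6, 0, 9, 0, -81/20, 0, 243/280, …
f∘r: x↦r, Dx↦Dx/r' in L_f ⇒ L₀.
Differentiate: ansatz ord ≤ ord L₀ ⇒ L.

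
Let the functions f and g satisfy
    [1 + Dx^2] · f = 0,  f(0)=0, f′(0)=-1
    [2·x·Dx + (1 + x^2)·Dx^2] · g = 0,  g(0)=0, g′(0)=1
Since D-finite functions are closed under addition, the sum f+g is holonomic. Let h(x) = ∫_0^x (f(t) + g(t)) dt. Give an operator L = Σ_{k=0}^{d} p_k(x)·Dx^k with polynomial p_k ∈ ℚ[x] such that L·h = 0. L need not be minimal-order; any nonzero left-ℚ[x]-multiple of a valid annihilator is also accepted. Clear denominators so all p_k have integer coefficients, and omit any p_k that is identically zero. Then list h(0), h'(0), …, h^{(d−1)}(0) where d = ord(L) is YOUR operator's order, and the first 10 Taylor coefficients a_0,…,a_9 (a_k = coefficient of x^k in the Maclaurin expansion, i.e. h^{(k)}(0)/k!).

L = (-22·x + 28·x^3 + 2·x^5)·Dx^2 + (-1 + 7·x^2 + 9·x^4 + x^6)·Dx^3 + (-22·x + 28·x^3 + 2·x^5)·Dx^4 + (-1 + 7·x^2 + 9·x^4 + x^6)·Dx^5  (order 5).
h: a_k = 0, 0, 0, 0, -1/24, 0, 23/720, 0, -719/40320, 0, …
ICs: h(0) = 0, h′(0) = 0, h′′(0) = 0, h′′′(0) = 0, h′′′′(0) = -1.

f: a_k = 0, -1, 0, 1/6, 0, -1/120, 0, 1/5040, 0, -1/362880, …
g: a_k = 0, 1, 0, -1/3, 0, 1/5, 0, -1/7, 0, 1/9, …
L₀ := lclm(L_f,L_g); ord L₀ ≤ 2+2.
h=∫h₀ ⇒ L = L₀·Dx.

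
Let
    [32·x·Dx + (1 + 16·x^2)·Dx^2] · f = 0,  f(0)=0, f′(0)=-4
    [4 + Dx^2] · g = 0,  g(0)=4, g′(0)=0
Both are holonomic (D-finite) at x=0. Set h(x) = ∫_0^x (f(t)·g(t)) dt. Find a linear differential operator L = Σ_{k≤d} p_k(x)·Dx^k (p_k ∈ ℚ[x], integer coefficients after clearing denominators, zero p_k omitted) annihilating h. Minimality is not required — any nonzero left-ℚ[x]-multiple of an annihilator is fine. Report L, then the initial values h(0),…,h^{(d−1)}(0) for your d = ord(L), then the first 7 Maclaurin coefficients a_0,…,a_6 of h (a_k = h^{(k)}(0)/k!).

L = (1360 + 60416·x^2 + 106496·x^4 + 262144·x^6 + 1048576·x^8)·Dx + (2304·x + 45056·x^3 + 196608·x^5 + 1048576·x^7)·Dx^2 + (360 + 15872·x^2 + 36864·x^4 + 131072·x^6 + 524288·x^8)·Dx^3 + (576·x + 11264·x^3 + 49152·x^5 + 262144·x^7)·Dx^4 + (5 + 192·x^2 + 2560·x^4 + 16384·x^6 + 65536·x^8)·Dx^5  (order 5).
h: a_k = 0, 0, -8, 0, 88/3, 0, -7504/45, …
ICs: h(0) = 0, h′(0) = 0, h′′(0) = -16, h′′′(0) = 0, h′′′′(0) = 704.

f: a_k = 0, -4, 0, 64/3, 0, -1024/5, 0, …
g: a_k = 4, 0, -8, 0, 8/3, 0, -16/45, …
Sym-product of L_f,L_g gives L₀ (≤ ord 4).
∫: right-multiply L₀ by Dx.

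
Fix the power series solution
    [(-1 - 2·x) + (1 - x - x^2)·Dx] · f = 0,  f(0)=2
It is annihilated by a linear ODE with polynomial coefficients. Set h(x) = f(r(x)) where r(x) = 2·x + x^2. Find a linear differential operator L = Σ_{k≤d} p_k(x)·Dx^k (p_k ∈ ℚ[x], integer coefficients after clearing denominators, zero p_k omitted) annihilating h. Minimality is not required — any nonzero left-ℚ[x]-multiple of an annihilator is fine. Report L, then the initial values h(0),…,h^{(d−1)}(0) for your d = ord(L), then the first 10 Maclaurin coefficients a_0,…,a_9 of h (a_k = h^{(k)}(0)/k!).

f: a_k = 2, 2, 4, 6, 10, 16, 26, 42, 68, 110, …
h₀=f(r): pull back L_f along r ⇒ L₀.
L = (2 + 10·x + 12·x^2 + 4·x^3) + (-1 + 2·x + 5·x^2 + 4·x^3 + x^4)·Dx  (order 1).
h: a_k = 2, 4, 18, 64, 236, 868, 3190, 11728, 43114, 158496, …
ICs: h(0) = 2.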